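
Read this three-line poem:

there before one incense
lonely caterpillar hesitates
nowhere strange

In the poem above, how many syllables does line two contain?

Line two: lonely(2) + caterpillar(4) + hesitates(3) = 9

9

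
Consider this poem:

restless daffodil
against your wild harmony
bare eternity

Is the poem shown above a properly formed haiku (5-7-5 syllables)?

Line 1: restless (2), daffodil (3) → 5 ✓
Line 2: against (2), your (1), wild (1), harmony (3) → 7 ✓
Line 3: bare (1), eternity (4) → 5 ✓

Yes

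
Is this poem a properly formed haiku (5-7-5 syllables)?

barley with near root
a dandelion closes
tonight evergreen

Yes

Line 1: barley(2) + with(1) + near(1) + root(1) = 5 ✓
Line 2: a(1) + dandelion(4) + closes(2) = 7 ✓
Line 3: tonight(2) + evergreen(3) = 5 ✓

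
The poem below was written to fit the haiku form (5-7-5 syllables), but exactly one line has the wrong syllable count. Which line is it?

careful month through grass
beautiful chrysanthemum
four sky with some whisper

Line 1: careful (2), month (1), through (1), grass (1) → 5 ✓
Line 2: beautiful (3), chrysanthemum (4) → 7 ✓
Line 3: four (1), sky (1), with (1), some (1), whisper (2) → 6 (expected 5)

Line 3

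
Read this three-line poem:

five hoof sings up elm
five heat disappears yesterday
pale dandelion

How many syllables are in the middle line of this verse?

The middle line: five (1), heat (1), disappears (3), yesterday (3) → 8

8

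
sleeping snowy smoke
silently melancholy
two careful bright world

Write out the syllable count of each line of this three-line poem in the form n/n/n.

5/7/5

Line 1: sleeping(2) + snowy(2) + smoke(1) = 5
Line 2: silently(3) + melancholy(4) = 7
Line 3: two(1) + careful(2) + bright(1) + world(1) = 5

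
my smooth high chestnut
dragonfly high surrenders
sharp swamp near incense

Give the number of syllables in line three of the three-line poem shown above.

5

Line three: sharp(1) + swamp(1) + near(1) + incense(2) = 5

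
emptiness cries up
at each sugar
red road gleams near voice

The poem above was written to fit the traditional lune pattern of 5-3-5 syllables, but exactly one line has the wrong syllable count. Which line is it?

Line 2

Line 1: "emptiness cries up": 3+1+1 = 5 ✓
Line 2: "at each sugar": 1+1+2 = 4 (expected 3)
Line 3: "red road gleams near voice": 1+1+1+1+1 = 5 ✓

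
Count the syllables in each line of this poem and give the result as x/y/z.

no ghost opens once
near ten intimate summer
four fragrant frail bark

Line 1: no (1), ghost (1), opens (2), once (1) → 5
Line 2: near (1), ten (1), intimate (3), summer (2) → 7
Line 3: four (1), fragrant (2), frail (1), bark (1) → 5

5/7/5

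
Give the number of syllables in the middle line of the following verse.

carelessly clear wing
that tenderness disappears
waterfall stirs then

7

The middle line: that(1) + tenderness(3) + disappears(3) = 7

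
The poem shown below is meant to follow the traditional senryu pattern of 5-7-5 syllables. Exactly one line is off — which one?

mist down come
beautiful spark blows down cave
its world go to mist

Line 1: mist (1), down (1), come (1) → 3 (expected 5)
Line 2: beautiful (3), spark (1), blows (1), down (1), cave (1) → 7 ✓
Line 3: its (1), world (1), go (1), to (1), mist (1) → 5 ✓

The first line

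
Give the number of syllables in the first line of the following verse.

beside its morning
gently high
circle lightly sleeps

5

The first line: beside(2) + its(1) + morning(2) = 5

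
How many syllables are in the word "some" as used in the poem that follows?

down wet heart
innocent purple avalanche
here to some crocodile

1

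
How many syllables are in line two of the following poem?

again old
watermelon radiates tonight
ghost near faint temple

Line two: watermelon (4), radiates (3), tonight (2) → 9

9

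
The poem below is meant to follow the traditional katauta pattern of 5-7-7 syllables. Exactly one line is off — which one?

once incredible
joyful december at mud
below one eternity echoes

Line 3

Line 1: once(1) + incredible(4) = 5 ✓
Line 2: joyful(2) + december(3) + at(1) + mud(1) = 7 ✓
Line 3: below(2) + one(1) + eternity(4) + echoes(2) = 9 (expected 7)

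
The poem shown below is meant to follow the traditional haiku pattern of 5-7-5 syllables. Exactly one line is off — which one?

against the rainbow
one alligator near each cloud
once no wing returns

Line 1: against(2) + the(1) + rainbow(2) = 5 ✓
Line 2: one(1) + alligator(4) + near(1) + each(1) + cloud(1) = 8 (expected 7)
Line 3: once(1) + no(1) + wing(1) + returns(2) = 5 ✓

The second line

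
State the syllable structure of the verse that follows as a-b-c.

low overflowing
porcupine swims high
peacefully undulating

Line 1: low(1) + overflowing(4) = 5
Line 2: porcupine(3) + swims(1) + high(1) = 5
Line 3: peacefully(3) + undulating(4) = 7

5-5-7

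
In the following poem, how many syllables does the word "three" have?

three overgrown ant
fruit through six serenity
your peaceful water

1

"three" has 1 syllable.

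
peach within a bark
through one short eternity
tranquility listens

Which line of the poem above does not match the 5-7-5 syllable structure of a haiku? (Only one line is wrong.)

Line 1: "peach within a bark": 1+2+1+1 = 5 ✓
Line 2: "through one short eternity": 1+1+1+4 = 7 ✓
Line 3: "tranquility listens": 4+2 = 6 (expected 5)

The third line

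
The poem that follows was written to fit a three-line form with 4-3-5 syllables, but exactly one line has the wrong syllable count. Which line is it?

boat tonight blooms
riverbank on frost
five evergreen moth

Line 1: "boat tonight blooms": 1+2+1 = 4 ✓
Line 2: "riverbank on frost": 3+1+1 = 5 (expected 3)
Line 3: "five evergreen moth": 1+3+1 = 5 ✓

The second line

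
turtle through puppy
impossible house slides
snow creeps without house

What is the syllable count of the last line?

The last line: snow(1) + creeps(1) + without(2) + house(1) = 5

5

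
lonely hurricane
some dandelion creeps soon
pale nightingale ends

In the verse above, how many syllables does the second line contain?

The second line: some (1), dandelion (4), creeps (1), soon (1) → 7

7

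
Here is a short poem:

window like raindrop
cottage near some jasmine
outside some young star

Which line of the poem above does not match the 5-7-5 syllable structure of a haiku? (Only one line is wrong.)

Line 2

Line 1: window(2) + like(1) + raindrop(2) = 5 ✓
Line 2: cottage(2) + near(1) + some(1) + jasmine(2) = 6 (expected 7)
Line 3: outside(2) + some(1) + young(1) + star(1) = 5 ✓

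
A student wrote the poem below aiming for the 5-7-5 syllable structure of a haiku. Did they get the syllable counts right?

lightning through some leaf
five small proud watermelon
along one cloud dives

Yes

Line 1: "lightning through some leaf": 2+1+1+1 = 5 ✓
Line 2: "five small proud watermelon": 1+1+1+4 = 7 ✓
Line 3: "along one cloud dives": 2+1+1+1 = 5 ✓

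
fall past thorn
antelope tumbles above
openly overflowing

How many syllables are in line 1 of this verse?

Line 1: fall(1) + past(1) + thorn(1) = 3

3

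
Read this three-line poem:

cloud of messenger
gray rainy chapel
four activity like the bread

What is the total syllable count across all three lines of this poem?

Line 1: cloud(1) + of(1) + messenger(3) = 5
Line 2: gray(1) + rainy(2) + chapel(2) = 5
Line 3: four(1) + activity(4) + like(1) + the(1) + bread(1) = 8
Total: 5 + 5 + 8 = 18

18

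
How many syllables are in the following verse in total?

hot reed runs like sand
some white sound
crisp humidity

13

Line 1: hot(1) + reed(1) + runs(1) + like(1) + sand(1) = 5
Line 2: some(1) + white(1) + sound(1) = 3
Line 3: crisp(1) + humidity(4) = 5
Total: 5 + 3 + 5 = 13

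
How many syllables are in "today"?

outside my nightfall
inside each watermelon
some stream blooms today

2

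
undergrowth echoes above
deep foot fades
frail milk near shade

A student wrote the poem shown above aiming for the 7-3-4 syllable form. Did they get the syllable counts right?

Line 1: undergrowth(3) + echoes(2) + above(2) = 7 ✓
Line 2: deep(1) + foot(1) + fades(1) = 3 ✓
Line 3: frail(1) + milk(1) + near(1) + shade(1) = 4 ✓

Yes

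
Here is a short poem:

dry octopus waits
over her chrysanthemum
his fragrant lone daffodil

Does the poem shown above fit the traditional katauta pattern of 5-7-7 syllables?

Line 1: "dry octopus waits": 1+3+1 = 5 ✓
Line 2: "over her chrysanthemum": 2+1+4 = 7 ✓
Line 3: "his fragrant lone daffodil": 1+2+1+3 = 7 ✓

Yes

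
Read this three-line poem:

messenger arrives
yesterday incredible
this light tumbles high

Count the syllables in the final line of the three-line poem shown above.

The final line: this(1) + light(1) + tumbles(2) + high(1) = 5

5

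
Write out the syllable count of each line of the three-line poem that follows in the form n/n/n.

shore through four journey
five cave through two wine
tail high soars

5/5/3

Line 1: shore(1) + through(1) + four(1) + journey(2) = 5
Line 2: five(1) + cave(1) + through(1) + two(1) + wine(1) = 5
Line 3: tail(1) + high(1) + soars(1) = 3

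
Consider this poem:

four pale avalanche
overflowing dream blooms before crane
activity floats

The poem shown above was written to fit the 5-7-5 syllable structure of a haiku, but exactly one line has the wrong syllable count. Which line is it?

Line 2

Line 1: four (1), pale (1), avalanche (3) → 5 ✓
Line 2: overflowing (4), dream (1), blooms (1), before (2), crane (1) → 9 (expected 7)
Line 3: activity (4), floats (1) → 5 ✓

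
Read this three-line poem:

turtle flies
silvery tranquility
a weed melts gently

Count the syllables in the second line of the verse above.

7

The second line: silvery(3) + tranquility(4) = 7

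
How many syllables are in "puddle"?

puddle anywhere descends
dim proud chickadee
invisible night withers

"puddle" has 2 syllables.

2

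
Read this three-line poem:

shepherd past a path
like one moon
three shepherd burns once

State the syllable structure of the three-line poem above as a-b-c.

Line 1: "shepherd past a path": 2+1+1+1 = 5
Line 2: "like one moon": 1+1+1 = 3
Line 3: "three shepherd burns once": 1+2+1+1 = 5

5-3-5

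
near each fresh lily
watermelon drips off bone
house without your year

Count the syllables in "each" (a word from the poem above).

"each" has 1 syllable.

1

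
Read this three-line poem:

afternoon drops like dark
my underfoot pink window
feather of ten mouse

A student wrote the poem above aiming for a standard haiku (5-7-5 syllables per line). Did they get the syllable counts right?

No

Line 1: "afternoon drops like dark": 3+1+1+1 = 6 (expected 5)
Line 2: "my underfoot pink window": 1+3+1+2 = 7 ✓
Line 3: "feather of ten mouse": 2+1+1+1 = 5 ✓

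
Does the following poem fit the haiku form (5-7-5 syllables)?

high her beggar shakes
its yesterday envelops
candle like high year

Yes

Line 1: "high her beggar shakes": 1+1+2+1 = 5 ✓
Line 2: "its yesterday envelops": 1+3+3 = 7 ✓
Line 3: "candle like high year": 2+1+1+1 = 5 ✓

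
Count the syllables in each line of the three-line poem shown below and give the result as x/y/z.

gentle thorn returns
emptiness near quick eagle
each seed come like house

Line 1: "gentle thorn returns": 2+1+2 = 5
Line 2: "emptiness near quick eagle": 3+1+1+2 = 7
Line 3: "each seed come like house": 1+1+1+1+1 = 5

5/7/5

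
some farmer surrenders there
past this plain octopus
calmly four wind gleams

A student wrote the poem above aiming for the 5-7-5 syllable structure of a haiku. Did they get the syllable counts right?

No

Line 1: some (1), farmer (2), surrenders (3), there (1) → 7 (expected 5)
Line 2: past (1), this (1), plain (1), octopus (3) → 6 (expected 7)
Line 3: calmly (2), four (1), wind (1), gleams (1) → 5 ✓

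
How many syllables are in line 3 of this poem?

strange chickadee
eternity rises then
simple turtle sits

5

Line 3: simple (2), turtle (2), sits (1) → 5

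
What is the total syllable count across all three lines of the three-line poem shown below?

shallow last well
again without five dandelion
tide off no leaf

Line 1: shallow(2) + last(1) + well(1) = 4
Line 2: again(2) + without(2) + five(1) + dandelion(4) = 9
Line 3: tide(1) + off(1) + no(1) + leaf(1) = 4
Total: 4 + 9 + 4 = 17

17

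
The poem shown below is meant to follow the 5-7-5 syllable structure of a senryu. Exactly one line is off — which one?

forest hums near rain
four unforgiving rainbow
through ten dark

Line 3

Line 1: forest (2), hums (1), near (1), rain (1) → 5 ✓
Line 2: four (1), unforgiving (4), rainbow (2) → 7 ✓
Line 3: through (1), ten (1), dark (1) → 3 (expected 5)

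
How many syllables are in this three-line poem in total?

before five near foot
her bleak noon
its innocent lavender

15

Line 1: "before five near foot": 2+1+1+1 = 5
Line 2: "her bleak noon": 1+1+1 = 3
Line 3: "its innocent lavender": 1+3+3 = 7
Total: 5 + 3 + 7 = 15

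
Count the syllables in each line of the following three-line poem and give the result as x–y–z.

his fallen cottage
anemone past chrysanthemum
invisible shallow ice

5–9–7

Line 1: his (1), fallen (2), cottage (2) → 5
Line 2: anemone (4), past (1), chrysanthemum (4) → 9
Line 3: invisible (4), shallow (2), ice (1) → 7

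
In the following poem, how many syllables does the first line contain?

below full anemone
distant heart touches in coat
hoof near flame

7

The first line: "below full anemone": 2+1+4 = 7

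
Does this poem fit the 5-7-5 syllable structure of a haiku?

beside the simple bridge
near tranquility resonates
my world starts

Line 1: beside (2), the (1), simple (2), bridge (1) → 6 (expected 5)
Line 2: near (1), tranquility (4), resonates (3) → 8 (expected 7)
Line 3: my (1), world (1), starts (1) → 3 (expected 5)

No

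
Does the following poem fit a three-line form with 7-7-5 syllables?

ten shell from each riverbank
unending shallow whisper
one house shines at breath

Yes

Line 1: ten(1) + shell(1) + from(1) + each(1) + riverbank(3) = 7 ✓
Line 2: unending(3) + shallow(2) + whisper(2) = 7 ✓
Line 3: one(1) + house(1) + shines(1) + at(1) + breath(1) = 5 ✓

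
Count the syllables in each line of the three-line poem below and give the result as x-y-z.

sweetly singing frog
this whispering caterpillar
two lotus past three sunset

5-8-7

Line 1: sweetly (2), singing (2), frog (1) → 5
Line 2: this (1), whispering (3), caterpillar (4) → 8
Line 3: two (1), lotus (2), past (1), three (1), sunset (2) → 7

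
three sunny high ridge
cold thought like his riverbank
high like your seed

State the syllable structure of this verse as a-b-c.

5-7-4

Line 1: "three sunny high ridge": 1+2+1+1 = 5
Line 2: "cold thought like his riverbank": 1+1+1+1+3 = 7
Line 3: "high like your seed": 1+1+1+1 = 4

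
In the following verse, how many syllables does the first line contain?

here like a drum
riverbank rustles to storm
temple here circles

The first line: here(1) + like(1) + a(1) + drum(1) = 4

4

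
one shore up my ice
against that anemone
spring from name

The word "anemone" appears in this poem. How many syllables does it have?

4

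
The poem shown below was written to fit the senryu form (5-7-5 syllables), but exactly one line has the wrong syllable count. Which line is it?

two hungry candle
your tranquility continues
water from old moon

Line 1: two(1) + hungry(2) + candle(2) = 5 ✓
Line 2: your(1) + tranquility(4) + continues(3) = 8 (expected 7)
Line 3: water(2) + from(1) + old(1) + moon(1) = 5 ✓

The second line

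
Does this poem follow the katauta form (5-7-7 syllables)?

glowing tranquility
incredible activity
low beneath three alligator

Line 1: "glowing tranquility": 2+4 = 6 (expected 5)
Line 2: "incredible activity": 4+4 = 8 (expected 7)
Line 3: "low beneath three alligator": 1+2+1+4 = 8 (expected 7)

No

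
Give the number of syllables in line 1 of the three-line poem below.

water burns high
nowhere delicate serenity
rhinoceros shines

Line 1: water(2) + burns(1) + high(1) = 4

4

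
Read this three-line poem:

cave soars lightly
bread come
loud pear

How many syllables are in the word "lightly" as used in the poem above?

2

"lightly" has 2 syllables.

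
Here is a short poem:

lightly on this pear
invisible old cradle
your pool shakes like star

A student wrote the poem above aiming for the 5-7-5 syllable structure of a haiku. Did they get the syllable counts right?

Line 1: "lightly on this pear": 2+1+1+1 = 5 ✓
Line 2: "invisible old cradle": 4+1+2 = 7 ✓
Line 3: "your pool shakes like star": 1+1+1+1+1 = 5 ✓

Yes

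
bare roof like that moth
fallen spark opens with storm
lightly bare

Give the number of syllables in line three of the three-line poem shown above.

3

Line three: lightly(2) + bare(1) = 3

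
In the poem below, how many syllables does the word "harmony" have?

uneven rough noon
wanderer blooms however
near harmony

"harmony" has 3 syllables.

3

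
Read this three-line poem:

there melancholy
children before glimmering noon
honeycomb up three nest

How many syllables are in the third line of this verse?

6

The third line: honeycomb(3) + up(1) + three(1) + nest(1) = 6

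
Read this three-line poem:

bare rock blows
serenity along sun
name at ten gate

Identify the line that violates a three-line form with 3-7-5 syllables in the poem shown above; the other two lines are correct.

The third line

Line 1: "bare rock blows": 1+1+1 = 3 ✓
Line 2: "serenity along sun": 4+2+1 = 7 ✓
Line 3: "name at ten gate": 1+1+1+1 = 4 (expected 5)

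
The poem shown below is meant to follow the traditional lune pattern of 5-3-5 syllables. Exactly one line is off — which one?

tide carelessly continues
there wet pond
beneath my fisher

Line 1: "tide carelessly continues": 1+3+3 = 7 (expected 5)
Line 2: "there wet pond": 1+1+1 = 3 ✓
Line 3: "beneath my fisher": 2+1+2 = 5 ✓

Line 1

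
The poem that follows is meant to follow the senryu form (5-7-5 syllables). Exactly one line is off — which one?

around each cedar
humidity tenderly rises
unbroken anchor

Line 1: around(2) + each(1) + cedar(2) = 5 ✓
Line 2: humidity(4) + tenderly(3) + rises(2) = 9 (expected 7)
Line 3: unbroken(3) + anchor(2) = 5 ✓

Line 2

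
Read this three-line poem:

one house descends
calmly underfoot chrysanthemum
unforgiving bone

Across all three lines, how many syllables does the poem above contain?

18

Line 1: one (1), house (1), descends (2) → 4
Line 2: calmly (2), underfoot (3), chrysanthemum (4) → 9
Line 3: unforgiving (4), bone (1) → 5
Total: 4 + 9 + 5 = 18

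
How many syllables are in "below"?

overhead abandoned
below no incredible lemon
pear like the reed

2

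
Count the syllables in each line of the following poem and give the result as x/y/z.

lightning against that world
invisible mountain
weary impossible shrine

Line 1: "lightning against that world": 2+2+1+1 = 6
Line 2: "invisible mountain": 4+2 = 6
Line 3: "weary impossible shrine": 2+4+1 = 7

6/6/7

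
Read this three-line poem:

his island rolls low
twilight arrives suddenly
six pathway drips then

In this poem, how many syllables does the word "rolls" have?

1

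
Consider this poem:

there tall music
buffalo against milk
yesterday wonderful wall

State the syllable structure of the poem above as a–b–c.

4–6–7

Line 1: there (1), tall (1), music (2) → 4
Line 2: buffalo (3), against (2), milk (1) → 6
Line 3: yesterday (3), wonderful (3), wall (1) → 7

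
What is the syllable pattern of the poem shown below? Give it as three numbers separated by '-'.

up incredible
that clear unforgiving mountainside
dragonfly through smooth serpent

5-9-7

Line 1: up(1) + incredible(4) = 5
Line 2: that(1) + clear(1) + unforgiving(4) + mountainside(3) = 9
Line 3: dragonfly(3) + through(1) + smooth(1) + serpent(2) = 7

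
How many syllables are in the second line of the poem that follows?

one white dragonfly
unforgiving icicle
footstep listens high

The second line: unforgiving(4) + icicle(3) = 7

7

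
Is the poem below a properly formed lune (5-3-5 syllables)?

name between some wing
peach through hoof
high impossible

Line 1: "name between some wing": 1+2+1+1 = 5 ✓
Line 2: "peach through hoof": 1+1+1 = 3 ✓
Line 3: "high impossible": 1+4 = 5 ✓

Yes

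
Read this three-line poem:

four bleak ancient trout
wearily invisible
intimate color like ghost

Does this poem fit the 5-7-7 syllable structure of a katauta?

Line 1: four (1), bleak (1), ancient (2), trout (1) → 5 ✓
Line 2: wearily (3), invisible (4) → 7 ✓
Line 3: intimate (3), color (2), like (1), ghost (1) → 7 ✓

Yes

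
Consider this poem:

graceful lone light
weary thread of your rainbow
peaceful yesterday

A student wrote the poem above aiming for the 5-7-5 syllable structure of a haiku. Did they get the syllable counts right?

Line 1: "graceful lone light": 2+1+1 = 4 (expected 5)
Line 2: "weary thread of your rainbow": 2+1+1+1+2 = 7 ✓
Line 3: "peaceful yesterday": 2+3 = 5 ✓

No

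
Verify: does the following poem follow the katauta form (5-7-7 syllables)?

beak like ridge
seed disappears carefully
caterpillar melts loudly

Line 1: beak (1), like (1), ridge (1) → 3 (expected 5)
Line 2: seed (1), disappears (3), carefully (3) → 7 ✓
Line 3: caterpillar (4), melts (1), loudly (2) → 7 ✓

No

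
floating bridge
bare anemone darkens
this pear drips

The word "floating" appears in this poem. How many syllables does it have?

"floating" has 2 syllables.

2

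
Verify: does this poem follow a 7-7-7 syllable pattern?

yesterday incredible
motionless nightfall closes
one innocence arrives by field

Line 1: yesterday (3), incredible (4) → 7 ✓
Line 2: motionless (3), nightfall (2), closes (2) → 7 ✓
Line 3: one (1), innocence (3), arrives (2), by (1), field (1) → 8 (expected 7)

No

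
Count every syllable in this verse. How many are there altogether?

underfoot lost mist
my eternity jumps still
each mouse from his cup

17

Line 1: underfoot (3), lost (1), mist (1) → 5
Line 2: my (1), eternity (4), jumps (1), still (1) → 7
Line 3: each (1), mouse (1), from (1), his (1), cup (1) → 5
Total: 5 + 7 + 5 = 17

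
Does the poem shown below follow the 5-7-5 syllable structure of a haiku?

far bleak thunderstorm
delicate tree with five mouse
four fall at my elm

Line 1: far (1), bleak (1), thunderstorm (3) → 5 ✓
Line 2: delicate (3), tree (1), with (1), five (1), mouse (1) → 7 ✓
Line 3: four (1), fall (1), at (1), my (1), elm (1) → 5 ✓

Yes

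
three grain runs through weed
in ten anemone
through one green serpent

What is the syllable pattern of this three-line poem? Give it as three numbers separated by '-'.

5-6-5

Line 1: "three grain runs through weed": 1+1+1+1+1 = 5
Line 2: "in ten anemone": 1+1+4 = 6
Line 3: "through one green serpent": 1+1+1+2 = 5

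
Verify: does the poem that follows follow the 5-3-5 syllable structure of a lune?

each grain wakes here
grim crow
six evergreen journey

No

Line 1: "each grain wakes here": 1+1+1+1 = 4 (expected 5)
Line 2: "grim crow": 1+1 = 2 (expected 3)
Line 3: "six evergreen journey": 1+3+2 = 6 (expected 5)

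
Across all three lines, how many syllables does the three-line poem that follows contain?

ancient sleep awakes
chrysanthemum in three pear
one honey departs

17

Line 1: ancient(2) + sleep(1) + awakes(2) = 5
Line 2: chrysanthemum(4) + in(1) + three(1) + pear(1) = 7
Line 3: one(1) + honey(2) + departs(2) = 5
Total: 5 + 7 + 5 = 17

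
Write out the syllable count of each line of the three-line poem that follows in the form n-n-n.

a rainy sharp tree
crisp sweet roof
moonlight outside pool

Line 1: "a rainy sharp tree": 1+2+1+1 = 5
Line 2: "crisp sweet roof": 1+1+1 = 3
Line 3: "moonlight outside pool": 2+2+1 = 5

5-3-5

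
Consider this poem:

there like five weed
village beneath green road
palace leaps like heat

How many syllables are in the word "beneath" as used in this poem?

2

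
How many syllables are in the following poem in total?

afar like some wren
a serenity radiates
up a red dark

17

Line 1: afar (2), like (1), some (1), wren (1) → 5
Line 2: a (1), serenity (4), radiates (3) → 8
Line 3: up (1), a (1), red (1), dark (1) → 4
Total: 5 + 8 + 4 = 17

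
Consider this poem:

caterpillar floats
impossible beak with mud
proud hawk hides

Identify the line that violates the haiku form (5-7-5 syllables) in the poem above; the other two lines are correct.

Line 1: caterpillar(4) + floats(1) = 5 ✓
Line 2: impossible(4) + beak(1) + with(1) + mud(1) = 7 ✓
Line 3: proud(1) + hawk(1) + hides(1) = 3 (expected 5)

The third line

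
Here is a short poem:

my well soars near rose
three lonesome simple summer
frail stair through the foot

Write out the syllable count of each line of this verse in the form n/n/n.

Line 1: my (1), well (1), soars (1), near (1), rose (1) → 5
Line 2: three (1), lonesome (2), simple (2), summer (2) → 7
Line 3: frail (1), stair (1), through (1), the (1), foot (1) → 5

5/7/5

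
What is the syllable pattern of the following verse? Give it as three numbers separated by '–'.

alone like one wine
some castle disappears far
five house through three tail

5–7–5

Line 1: alone(2) + like(1) + one(1) + wine(1) = 5
Line 2: some(1) + castle(2) + disappears(3) + far(1) = 7
Line 3: five(1) + house(1) + through(1) + three(1) + tail(1) = 5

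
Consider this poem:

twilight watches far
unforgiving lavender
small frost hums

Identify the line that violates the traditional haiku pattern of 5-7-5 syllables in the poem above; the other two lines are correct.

Line 1: twilight (2), watches (2), far (1) → 5 ✓
Line 2: unforgiving (4), lavender (3) → 7 ✓
Line 3: small (1), frost (1), hums (1) → 3 (expected 5)

Line 3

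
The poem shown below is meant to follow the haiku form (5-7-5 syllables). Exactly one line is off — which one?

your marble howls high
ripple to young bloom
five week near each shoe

Line 2

Line 1: "your marble howls high": 1+2+1+1 = 5 ✓
Line 2: "ripple to young bloom": 2+1+1+1 = 5 (expected 7)
Line 3: "five week near each shoe": 1+1+1+1+1 = 5 ✓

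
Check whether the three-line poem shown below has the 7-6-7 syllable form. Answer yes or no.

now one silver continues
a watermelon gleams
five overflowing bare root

Line 1: now (1), one (1), silver (2), continues (3) → 7 ✓
Line 2: a (1), watermelon (4), gleams (1) → 6 ✓
Line 3: five (1), overflowing (4), bare (1), root (1) → 7 ✓

Yes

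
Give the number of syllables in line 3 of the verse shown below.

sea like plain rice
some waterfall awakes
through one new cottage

5

Line 3: through (1), one (1), new (1), cottage (2) → 5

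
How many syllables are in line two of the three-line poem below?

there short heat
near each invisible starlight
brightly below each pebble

Line two: "near each invisible starlight": 1+1+4+2 = 8

8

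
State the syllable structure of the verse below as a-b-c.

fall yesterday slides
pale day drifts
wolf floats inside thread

Line 1: fall(1) + yesterday(3) + slides(1) = 5
Line 2: pale(1) + day(1) + drifts(1) = 3
Line 3: wolf(1) + floats(1) + inside(2) + thread(1) = 5

5-3-5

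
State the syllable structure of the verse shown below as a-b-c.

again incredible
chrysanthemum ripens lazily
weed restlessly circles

6-9-6

Line 1: again (2), incredible (4) → 6
Line 2: chrysanthemum (4), ripens (2), lazily (3) → 9
Line 3: weed (1), restlessly (3), circles (2) → 6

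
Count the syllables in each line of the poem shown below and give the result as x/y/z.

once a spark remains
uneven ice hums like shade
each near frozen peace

5/7/5

Line 1: once(1) + a(1) + spark(1) + remains(2) = 5
Line 2: uneven(3) + ice(1) + hums(1) + like(1) + shade(1) = 7
Line 3: each(1) + near(1) + frozen(2) + peace(1) = 5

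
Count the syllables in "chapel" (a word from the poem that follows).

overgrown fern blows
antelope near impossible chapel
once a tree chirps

2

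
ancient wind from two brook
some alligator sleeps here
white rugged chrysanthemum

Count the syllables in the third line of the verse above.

7

The third line: "white rugged chrysanthemum": 1+2+4 = 7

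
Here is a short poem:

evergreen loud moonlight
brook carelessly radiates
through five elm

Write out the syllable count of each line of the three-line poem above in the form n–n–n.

Line 1: "evergreen loud moonlight": 3+1+2 = 6
Line 2: "brook carelessly radiates": 1+3+3 = 7
Line 3: "through five elm": 1+1+1 = 3

6–7–3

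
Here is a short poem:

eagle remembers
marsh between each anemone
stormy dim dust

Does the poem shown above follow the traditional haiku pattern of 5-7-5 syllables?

Line 1: "eagle remembers": 2+3 = 5 ✓
Line 2: "marsh between each anemone": 1+2+1+4 = 8 (expected 7)
Line 3: "stormy dim dust": 2+1+1 = 4 (expected 5)

No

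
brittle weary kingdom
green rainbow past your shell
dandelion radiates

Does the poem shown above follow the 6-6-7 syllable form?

Yes

Line 1: brittle(2) + weary(2) + kingdom(2) = 6 ✓
Line 2: green(1) + rainbow(2) + past(1) + your(1) + shell(1) = 6 ✓
Line 3: dandelion(4) + radiates(3) = 7 ✓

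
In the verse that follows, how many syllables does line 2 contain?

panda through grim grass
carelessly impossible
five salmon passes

Line 2: carelessly (3), impossible (4) → 7

7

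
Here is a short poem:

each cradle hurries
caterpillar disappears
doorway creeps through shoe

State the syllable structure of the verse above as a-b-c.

5-7-5

Line 1: each(1) + cradle(2) + hurries(2) = 5
Line 2: caterpillar(4) + disappears(3) = 7
Line 3: doorway(2) + creeps(1) + through(1) + shoe(1) = 5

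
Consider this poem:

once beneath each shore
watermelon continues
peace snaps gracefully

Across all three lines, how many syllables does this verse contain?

Line 1: once (1), beneath (2), each (1), shore (1) → 5
Line 2: watermelon (4), continues (3) → 7
Line 3: peace (1), snaps (1), gracefully (3) → 5
Total: 5 + 7 + 5 = 17

17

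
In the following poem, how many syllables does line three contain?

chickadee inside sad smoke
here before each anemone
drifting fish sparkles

5

Line three: drifting (2), fish (1), sparkles (2) → 5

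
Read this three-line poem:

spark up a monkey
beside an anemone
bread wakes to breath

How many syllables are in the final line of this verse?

The final line: "bread wakes to breath": 1+1+1+1 = 4

4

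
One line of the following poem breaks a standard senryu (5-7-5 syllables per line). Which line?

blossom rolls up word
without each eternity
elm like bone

Line 1: blossom(2) + rolls(1) + up(1) + word(1) = 5 ✓
Line 2: without(2) + each(1) + eternity(4) = 7 ✓
Line 3: elm(1) + like(1) + bone(1) = 3 (expected 5)

The third line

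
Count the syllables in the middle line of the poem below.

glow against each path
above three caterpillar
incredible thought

The middle line: above (2), three (1), caterpillar (4) → 7

7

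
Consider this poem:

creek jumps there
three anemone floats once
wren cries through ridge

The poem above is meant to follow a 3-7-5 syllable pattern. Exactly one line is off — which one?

Line 1: creek (1), jumps (1), there (1) → 3 ✓
Line 2: three (1), anemone (4), floats (1), once (1) → 7 ✓
Line 3: wren (1), cries (1), through (1), ridge (1) → 4 (expected 5)

The third line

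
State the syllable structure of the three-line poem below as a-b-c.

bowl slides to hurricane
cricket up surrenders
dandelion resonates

Line 1: "bowl slides to hurricane": 1+1+1+3 = 6
Line 2: "cricket up surrenders": 2+1+3 = 6
Line 3: "dandelion resonates": 4+3 = 7

6-6-7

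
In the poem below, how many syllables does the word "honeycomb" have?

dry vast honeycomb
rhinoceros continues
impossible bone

3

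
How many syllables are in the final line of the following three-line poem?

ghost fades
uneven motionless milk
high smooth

The final line: "high smooth": 1+1 = 2

2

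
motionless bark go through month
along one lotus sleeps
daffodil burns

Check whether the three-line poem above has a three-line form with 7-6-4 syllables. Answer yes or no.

Yes

Line 1: "motionless bark go through month": 3+1+1+1+1 = 7 ✓
Line 2: "along one lotus sleeps": 2+1+2+1 = 6 ✓
Line 3: "daffodil burns": 3+1 = 4 ✓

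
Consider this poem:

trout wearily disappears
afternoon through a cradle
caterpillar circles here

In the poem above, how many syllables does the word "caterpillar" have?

"caterpillar" has 4 syllables.

4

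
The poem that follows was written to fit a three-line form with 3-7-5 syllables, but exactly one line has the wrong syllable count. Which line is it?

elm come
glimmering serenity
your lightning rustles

Line 1: "elm come": 1+1 = 2 (expected 3)
Line 2: "glimmering serenity": 3+4 = 7 ✓
Line 3: "your lightning rustles": 1+2+2 = 5 ✓

Line 1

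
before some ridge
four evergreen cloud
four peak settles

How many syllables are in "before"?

2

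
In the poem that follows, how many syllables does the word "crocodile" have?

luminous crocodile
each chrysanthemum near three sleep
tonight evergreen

3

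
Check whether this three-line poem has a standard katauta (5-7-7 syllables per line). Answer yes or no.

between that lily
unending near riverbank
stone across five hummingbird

Line 1: "between that lily": 2+1+2 = 5 ✓
Line 2: "unending near riverbank": 3+1+3 = 7 ✓
Line 3: "stone across five hummingbird": 1+2+1+3 = 7 ✓

Yes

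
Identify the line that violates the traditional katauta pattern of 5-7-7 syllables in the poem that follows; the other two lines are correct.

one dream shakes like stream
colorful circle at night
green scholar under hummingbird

The third line

Line 1: one (1), dream (1), shakes (1), like (1), stream (1) → 5 ✓
Line 2: colorful (3), circle (2), at (1), night (1) → 7 ✓
Line 3: green (1), scholar (2), under (2), hummingbird (3) → 8 (expected 7)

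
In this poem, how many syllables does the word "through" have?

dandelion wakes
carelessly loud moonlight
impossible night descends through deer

1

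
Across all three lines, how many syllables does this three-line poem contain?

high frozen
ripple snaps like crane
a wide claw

11

Line 1: high(1) + frozen(2) = 3
Line 2: ripple(2) + snaps(1) + like(1) + crane(1) = 5
Line 3: a(1) + wide(1) + claw(1) = 3
Total: 3 + 5 + 3 = 11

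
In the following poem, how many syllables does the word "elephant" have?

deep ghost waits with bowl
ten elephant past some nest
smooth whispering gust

"elephant" has 3 syllables.

3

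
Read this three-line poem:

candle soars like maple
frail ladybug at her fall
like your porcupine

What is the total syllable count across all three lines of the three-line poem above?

18

Line 1: candle (2), soars (1), like (1), maple (2) → 6
Line 2: frail (1), ladybug (3), at (1), her (1), fall (1) → 7
Line 3: like (1), your (1), porcupine (3) → 5
Total: 6 + 7 + 5 = 18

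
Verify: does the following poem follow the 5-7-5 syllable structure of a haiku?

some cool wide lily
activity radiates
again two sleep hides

Line 1: some(1) + cool(1) + wide(1) + lily(2) = 5 ✓
Line 2: activity(4) + radiates(3) = 7 ✓
Line 3: again(2) + two(1) + sleep(1) + hides(1) = 5 ✓

Yes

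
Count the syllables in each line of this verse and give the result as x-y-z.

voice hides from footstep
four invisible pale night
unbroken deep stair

5-7-5

Line 1: voice(1) + hides(1) + from(1) + footstep(2) = 5
Line 2: four(1) + invisible(4) + pale(1) + night(1) = 7
Line 3: unbroken(3) + deep(1) + stair(1) = 5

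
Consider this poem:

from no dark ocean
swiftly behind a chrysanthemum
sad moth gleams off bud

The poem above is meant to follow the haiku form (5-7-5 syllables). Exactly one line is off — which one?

The second line

Line 1: from(1) + no(1) + dark(1) + ocean(2) = 5 ✓
Line 2: swiftly(2) + behind(2) + a(1) + chrysanthemum(4) = 9 (expected 7)
Line 3: sad(1) + moth(1) + gleams(1) + off(1) + bud(1) = 5 ✓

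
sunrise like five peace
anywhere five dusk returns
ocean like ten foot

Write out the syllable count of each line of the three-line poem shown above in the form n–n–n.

5–7–5

Line 1: "sunrise like five peace": 2+1+1+1 = 5
Line 2: "anywhere five dusk returns": 3+1+1+2 = 7
Line 3: "ocean like ten foot": 2+1+1+1 = 5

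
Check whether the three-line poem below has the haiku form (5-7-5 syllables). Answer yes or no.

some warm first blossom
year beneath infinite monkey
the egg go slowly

Line 1: "some warm first blossom": 1+1+1+2 = 5 ✓
Line 2: "year beneath infinite monkey": 1+2+3+2 = 8 (expected 7)
Line 3: "the egg go slowly": 1+1+1+2 = 5 ✓

No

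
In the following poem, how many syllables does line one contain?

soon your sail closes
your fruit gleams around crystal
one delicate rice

Line one: soon (1), your (1), sail (1), closes (2) → 5

5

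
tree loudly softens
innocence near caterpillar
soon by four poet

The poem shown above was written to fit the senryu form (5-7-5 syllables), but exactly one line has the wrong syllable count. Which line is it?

Line 1: "tree loudly softens": 1+2+2 = 5 ✓
Line 2: "innocence near caterpillar": 3+1+4 = 8 (expected 7)
Line 3: "soon by four poet": 1+1+1+2 = 5 ✓

Line 2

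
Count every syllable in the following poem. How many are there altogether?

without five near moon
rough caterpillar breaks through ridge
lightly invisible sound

20

Line 1: "without five near moon": 2+1+1+1 = 5
Line 2: "rough caterpillar breaks through ridge": 1+4+1+1+1 = 8
Line 3: "lightly invisible sound": 2+4+1 = 7
Total: 5 + 8 + 7 = 20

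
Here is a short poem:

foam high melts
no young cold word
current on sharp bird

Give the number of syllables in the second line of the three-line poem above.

The second line: no (1), young (1), cold (1), word (1) → 4

4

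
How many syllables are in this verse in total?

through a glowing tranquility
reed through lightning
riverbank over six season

Line 1: through (1), a (1), glowing (2), tranquility (4) → 8
Line 2: reed (1), through (1), lightning (2) → 4
Line 3: riverbank (3), over (2), six (1), season (2) → 8
Total: 8 + 4 + 8 = 20

20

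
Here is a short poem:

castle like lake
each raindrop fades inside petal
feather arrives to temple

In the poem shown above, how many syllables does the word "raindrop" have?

"raindrop" has 2 syllables.

2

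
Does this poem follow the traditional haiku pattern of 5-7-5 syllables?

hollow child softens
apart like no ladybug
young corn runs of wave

Yes

Line 1: hollow (2), child (1), softens (2) → 5 ✓
Line 2: apart (2), like (1), no (1), ladybug (3) → 7 ✓
Line 3: young (1), corn (1), runs (1), of (1), wave (1) → 5 ✓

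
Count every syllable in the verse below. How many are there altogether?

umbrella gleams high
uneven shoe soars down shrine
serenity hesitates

Line 1: umbrella (3), gleams (1), high (1) → 5
Line 2: uneven (3), shoe (1), soars (1), down (1), shrine (1) → 7
Line 3: serenity (4), hesitates (3) → 7
Total: 5 + 7 + 7 = 19

19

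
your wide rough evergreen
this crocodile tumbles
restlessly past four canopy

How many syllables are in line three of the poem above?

8

Line three: restlessly (3), past (1), four (1), canopy (3) → 8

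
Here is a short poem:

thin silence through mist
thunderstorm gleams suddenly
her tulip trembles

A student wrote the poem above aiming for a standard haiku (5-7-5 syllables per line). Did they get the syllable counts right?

Line 1: "thin silence through mist": 1+2+1+1 = 5 ✓
Line 2: "thunderstorm gleams suddenly": 3+1+3 = 7 ✓
Line 3: "her tulip trembles": 1+2+2 = 5 ✓

Yes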